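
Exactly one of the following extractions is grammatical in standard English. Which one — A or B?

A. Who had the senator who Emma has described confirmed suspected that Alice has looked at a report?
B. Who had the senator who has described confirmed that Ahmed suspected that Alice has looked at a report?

A

In B, the wh-phrase is extracted from inside a complex-NP island (relative clause) (introduced by "who"), which blocks movement.
In A, the extraction path crosses only that-complement boundaries, which are transparent.
So A is grammatical.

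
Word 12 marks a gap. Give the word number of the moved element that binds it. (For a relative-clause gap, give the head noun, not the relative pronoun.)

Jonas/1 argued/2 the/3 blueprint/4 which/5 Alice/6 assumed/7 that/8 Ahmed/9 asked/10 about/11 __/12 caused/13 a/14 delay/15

The gap at 12 is the prepositional object of "asked", inside a relative clause.
The relative pronoun is "which" (word 5); it is bound by the head noun immediately before it.
Its filler is the head noun "blueprint", at word 4.

4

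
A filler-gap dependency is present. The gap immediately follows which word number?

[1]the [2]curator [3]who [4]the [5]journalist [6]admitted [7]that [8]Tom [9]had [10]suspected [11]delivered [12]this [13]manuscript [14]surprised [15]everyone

The displaced element is "the curator" (word 2).
It is linked across 2 clause boundaries (that → Ø).
It functions as the subject of "delivered", so the gap sits immediately after word 10 ("suspected").
Base order: The journalist admitted that Tom had suspected the curator delivered this manuscript.

10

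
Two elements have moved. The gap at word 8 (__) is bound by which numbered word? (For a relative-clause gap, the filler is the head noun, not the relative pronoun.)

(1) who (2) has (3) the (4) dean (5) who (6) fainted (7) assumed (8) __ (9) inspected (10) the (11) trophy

1

The marked gap is the subject of "inspected".
Its filler is the fronted wh-phrase "who", at word 1.
(The other dependency links word 4 to a gap after word 5.)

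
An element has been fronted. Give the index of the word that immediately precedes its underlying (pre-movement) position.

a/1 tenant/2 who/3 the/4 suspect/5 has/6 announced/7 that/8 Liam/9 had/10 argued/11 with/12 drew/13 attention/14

12

The displaced element is "a tenant" (word 2).
It is linked across 1 clause boundary (that).
It functions as the object of the preposition "with" of "argued", so the gap sits immediately after word 12 ("with").
Base order: The suspect has announced that Liam had argued with a tenant.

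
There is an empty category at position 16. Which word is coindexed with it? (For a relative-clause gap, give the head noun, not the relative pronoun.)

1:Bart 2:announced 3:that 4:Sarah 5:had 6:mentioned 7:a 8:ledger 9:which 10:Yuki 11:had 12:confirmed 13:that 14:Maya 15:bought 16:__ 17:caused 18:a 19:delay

8

The gap at 16 is the object of "bought", inside a relative clause.
The relative pronoun is "which" (word 9); it is bound by the head noun immediately before it.
Its filler is the head noun "ledger", at word 8.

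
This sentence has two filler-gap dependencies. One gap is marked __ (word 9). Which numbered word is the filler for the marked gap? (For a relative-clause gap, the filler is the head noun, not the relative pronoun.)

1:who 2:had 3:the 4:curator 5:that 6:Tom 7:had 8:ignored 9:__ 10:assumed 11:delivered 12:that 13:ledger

The marked gap is inside the relative clause, the direct object of "ignored".
Its filler is the head noun "curator" (via "that"), at word 4.
(The other dependency links word 1 to a gap after word 10.)

4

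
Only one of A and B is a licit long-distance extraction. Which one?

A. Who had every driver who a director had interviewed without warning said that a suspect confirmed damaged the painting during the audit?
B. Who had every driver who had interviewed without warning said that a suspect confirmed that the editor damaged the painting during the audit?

In B, the wh-phrase is extracted from inside a complex-NP island (relative clause) (introduced by "who"), which blocks movement.
In A, the extraction path crosses only that-complement boundaries, which are transparent.
So A is grammatical.

A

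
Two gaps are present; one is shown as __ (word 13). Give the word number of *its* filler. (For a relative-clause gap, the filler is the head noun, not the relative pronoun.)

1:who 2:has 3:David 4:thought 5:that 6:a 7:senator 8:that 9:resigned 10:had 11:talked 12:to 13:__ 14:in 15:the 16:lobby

The marked gap is the object of the preposition "to" of "talked".
Its filler is the fronted wh-phrase "who", at word 1.
(The other dependency links word 7 to a gap after word 8.)

1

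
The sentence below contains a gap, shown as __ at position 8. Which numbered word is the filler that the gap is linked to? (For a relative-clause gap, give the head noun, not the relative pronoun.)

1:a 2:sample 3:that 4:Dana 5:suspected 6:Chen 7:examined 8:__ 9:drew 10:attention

2

The gap at 8 is the object of "examined", inside a relative clause.
The relative pronoun is "that" (word 3); it is bound by the head noun immediately before it.
Its filler is the head noun "sample", at word 2.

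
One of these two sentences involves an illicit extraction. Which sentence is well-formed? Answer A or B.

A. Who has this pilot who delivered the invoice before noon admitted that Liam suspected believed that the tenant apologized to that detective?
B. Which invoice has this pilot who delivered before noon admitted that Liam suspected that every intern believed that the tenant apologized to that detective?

In B, the wh-phrase is extracted from inside a complex-NP island (relative clause) (introduced by "who"), which blocks movement.
In A, the extraction path crosses only that-complement boundaries, which are transparent.
So A is grammatical.

A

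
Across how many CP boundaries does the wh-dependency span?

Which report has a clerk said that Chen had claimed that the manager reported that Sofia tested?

"which report" is extracted from the object of "tested".
Boundaries crossed, outermost first: [that], [that], [that] — 3 in total.

3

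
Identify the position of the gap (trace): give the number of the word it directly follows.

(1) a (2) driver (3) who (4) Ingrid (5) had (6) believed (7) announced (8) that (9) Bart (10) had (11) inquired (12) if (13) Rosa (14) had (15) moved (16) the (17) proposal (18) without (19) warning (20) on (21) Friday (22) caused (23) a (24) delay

6

The displaced element is "a driver" (word 2).
It is linked across 1 clause boundary (Ø).
It functions as the subject of "announced", so the gap sits immediately after word 6 ("believed").
Base order: Ingrid had believed that a driver announced that Bart had inquired if Rosa had moved the proposal without warning on Friday.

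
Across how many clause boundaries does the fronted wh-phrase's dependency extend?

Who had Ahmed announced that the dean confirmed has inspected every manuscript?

"who" is extracted from the subject of "inspected".
Boundaries crossed, outermost first: [that], [Ø] — 2 in total.

2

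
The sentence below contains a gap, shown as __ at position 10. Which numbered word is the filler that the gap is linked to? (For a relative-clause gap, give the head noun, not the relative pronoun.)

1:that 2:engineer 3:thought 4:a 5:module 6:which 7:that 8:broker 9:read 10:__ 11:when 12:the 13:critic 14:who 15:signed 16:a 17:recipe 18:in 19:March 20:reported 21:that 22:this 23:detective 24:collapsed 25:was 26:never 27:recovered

The gap at 10 is the object of "read", inside a relative clause.
The relative pronoun is "which" (word 6); it is bound by the head noun immediately before it.
Its filler is the head noun "module", at word 5.

5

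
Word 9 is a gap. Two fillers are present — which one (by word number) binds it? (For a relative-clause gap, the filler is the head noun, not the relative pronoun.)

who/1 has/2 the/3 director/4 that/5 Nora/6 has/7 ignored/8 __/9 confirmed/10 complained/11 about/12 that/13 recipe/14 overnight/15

The marked gap is inside the relative clause, the direct object of "ignored".
Its filler is the head noun "director" (via "that"), at word 4.
(The other dependency links word 1 to a gap after word 10.)

4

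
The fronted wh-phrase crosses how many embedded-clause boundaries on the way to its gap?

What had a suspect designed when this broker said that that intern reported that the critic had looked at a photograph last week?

0

"what" originates inside the matrix clause — no clause boundary is crossed.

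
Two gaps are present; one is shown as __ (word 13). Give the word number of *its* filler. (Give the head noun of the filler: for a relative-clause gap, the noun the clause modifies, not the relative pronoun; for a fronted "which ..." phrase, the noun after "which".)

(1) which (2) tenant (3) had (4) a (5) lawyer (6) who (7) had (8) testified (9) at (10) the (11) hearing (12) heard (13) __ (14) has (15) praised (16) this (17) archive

2

The marked gap is the subject of "praised".
Its filler is the fronted wh-phrase "which tenant", at word 2.
(The other dependency links word 5 to a gap after word 6.)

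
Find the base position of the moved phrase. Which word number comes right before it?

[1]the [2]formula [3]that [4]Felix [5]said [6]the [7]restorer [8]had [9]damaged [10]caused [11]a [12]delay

9

The displaced element is "the formula" (word 2).
It is linked across 1 clause boundary (Ø).
It functions as the direct object of "damaged", so the gap sits immediately after word 9 ("damaged").
Base order: Felix said the restorer had damaged the formula.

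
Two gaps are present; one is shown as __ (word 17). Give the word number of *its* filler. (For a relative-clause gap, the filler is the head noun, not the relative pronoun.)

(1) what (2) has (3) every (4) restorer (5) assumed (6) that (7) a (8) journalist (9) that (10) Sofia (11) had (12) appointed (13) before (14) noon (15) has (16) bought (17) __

The marked gap is the direct object of "bought".
Its filler is the fronted wh-phrase "what", at word 1.
(The other dependency links word 8 to a gap after word 12.)

1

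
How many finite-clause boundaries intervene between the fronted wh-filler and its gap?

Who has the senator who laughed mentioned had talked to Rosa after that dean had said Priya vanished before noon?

"who" is extracted from the subject of "talked".
Boundaries crossed, outermost first: [Ø] — 1 in total.

1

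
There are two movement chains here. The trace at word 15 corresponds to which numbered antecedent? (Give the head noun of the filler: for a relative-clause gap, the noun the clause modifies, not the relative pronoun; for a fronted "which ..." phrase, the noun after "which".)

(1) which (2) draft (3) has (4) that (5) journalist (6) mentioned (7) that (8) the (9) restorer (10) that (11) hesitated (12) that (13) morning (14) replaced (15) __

The marked gap is the direct object of "replaced".
Its filler is the fronted wh-phrase "which draft", at word 2.
(The other dependency links word 9 to a gap after word 10.)

2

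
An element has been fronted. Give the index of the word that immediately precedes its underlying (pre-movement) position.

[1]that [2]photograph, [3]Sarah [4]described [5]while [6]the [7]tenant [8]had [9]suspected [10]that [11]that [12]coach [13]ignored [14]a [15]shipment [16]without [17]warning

4

The displaced element is "that photograph" (word 2).
It functions as the direct object of "described", so the gap sits immediately after word 4 ("described").
Base order: Sarah described that photograph while the tenant had suspected that that coach ignored a shipment without warning.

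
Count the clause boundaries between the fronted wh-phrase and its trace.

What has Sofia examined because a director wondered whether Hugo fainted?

"what" originates inside the matrix clause — no clause boundary is crossed.

0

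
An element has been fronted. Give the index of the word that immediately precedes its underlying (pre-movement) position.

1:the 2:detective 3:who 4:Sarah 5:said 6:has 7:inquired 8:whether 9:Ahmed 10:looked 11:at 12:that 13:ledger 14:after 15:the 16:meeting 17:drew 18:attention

5

The displaced element is "the detective" (word 2).
It is linked across 1 clause boundary (Ø).
It functions as the subject of "inquired", so the gap sits immediately after word 5 ("said").
Base order: Sarah said that the detective has inquired whether Ahmed looked at that ledger after the meeting.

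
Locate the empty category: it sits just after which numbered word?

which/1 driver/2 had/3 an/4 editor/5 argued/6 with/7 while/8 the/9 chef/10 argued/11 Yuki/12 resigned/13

The displaced element is "which driver" (word 2).
It functions as the object of the preposition "with" of "argued", so the gap sits immediately after word 7 ("with").
Base order: An editor had argued with which driver while the chef argued Yuki resigned.

7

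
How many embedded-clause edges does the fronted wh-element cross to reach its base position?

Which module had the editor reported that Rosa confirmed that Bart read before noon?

2

"which module" is extracted from the object of "read".
Boundaries crossed, outermost first: [that], [that] — 2 in total.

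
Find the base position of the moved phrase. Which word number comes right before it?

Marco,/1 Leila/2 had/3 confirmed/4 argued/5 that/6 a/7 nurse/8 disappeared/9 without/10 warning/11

4

The displaced element is "Marco" (word 1).
It is linked across 1 clause boundary (Ø).
It functions as the subject of "argued", so the gap sits immediately after word 4 ("confirmed").
Base order: Leila had confirmed Marco argued that a nurse disappeared without warning.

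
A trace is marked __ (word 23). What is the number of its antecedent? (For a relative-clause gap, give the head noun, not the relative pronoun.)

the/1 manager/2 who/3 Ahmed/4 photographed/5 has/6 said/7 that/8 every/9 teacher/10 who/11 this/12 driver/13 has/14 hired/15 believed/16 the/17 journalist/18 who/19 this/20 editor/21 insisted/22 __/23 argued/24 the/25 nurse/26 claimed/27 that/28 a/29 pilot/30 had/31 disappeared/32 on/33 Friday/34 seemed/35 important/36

18

The gap at 23 is the subject of "argued", inside a relative clause.
The relative pronoun is "who" (word 19); it is bound by the head noun immediately before it.
Its filler is the head noun "journalist", at word 18.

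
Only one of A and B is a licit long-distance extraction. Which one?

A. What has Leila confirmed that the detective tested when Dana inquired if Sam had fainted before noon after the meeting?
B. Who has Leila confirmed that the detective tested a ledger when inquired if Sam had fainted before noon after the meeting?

In B, the wh-phrase is extracted from inside an adjunct island (introduced by "when"), which blocks movement.
In A, the extraction path crosses only that-complement boundaries, which are transparent.
So A is grammatical.

A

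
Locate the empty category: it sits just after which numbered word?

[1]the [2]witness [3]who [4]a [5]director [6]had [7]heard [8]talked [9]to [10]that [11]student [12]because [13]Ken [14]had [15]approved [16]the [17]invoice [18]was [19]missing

The displaced element is "the witness" (word 2).
It is linked across 1 clause boundary (Ø).
It functions as the subject of "talked", so the gap sits immediately after word 7 ("heard").
Base order: A director had heard that the witness talked to that student because Ken had approved the invoice.

7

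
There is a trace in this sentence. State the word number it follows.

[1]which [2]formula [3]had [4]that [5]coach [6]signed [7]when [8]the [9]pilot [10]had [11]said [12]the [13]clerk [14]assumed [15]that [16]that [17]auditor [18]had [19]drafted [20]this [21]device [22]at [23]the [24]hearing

6

The displaced element is "which formula" (word 2).
It functions as the direct object of "signed", so the gap sits immediately after word 6 ("signed").
Base order: That coach had signed which formula when the pilot had said the clerk assumed that that auditor had drafted this device at the hearing.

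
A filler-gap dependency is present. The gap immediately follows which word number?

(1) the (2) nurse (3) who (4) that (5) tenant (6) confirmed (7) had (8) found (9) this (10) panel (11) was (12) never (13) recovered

6

The displaced element is "the nurse" (word 2).
It is linked across 1 clause boundary (Ø).
It functions as the subject of "found", so the gap sits immediately after word 6 ("confirmed").
Base order: That tenant confirmed the nurse had found this panel.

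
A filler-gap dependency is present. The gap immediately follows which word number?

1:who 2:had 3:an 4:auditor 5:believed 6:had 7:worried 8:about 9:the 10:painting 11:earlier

The displaced element is "who" (word 1).
It is linked across 1 clause boundary (Ø).
It functions as the subject of "worried", so the gap sits immediately after word 5 ("believed").
Base order: An auditor had believed that who had worried about the painting earlier.

5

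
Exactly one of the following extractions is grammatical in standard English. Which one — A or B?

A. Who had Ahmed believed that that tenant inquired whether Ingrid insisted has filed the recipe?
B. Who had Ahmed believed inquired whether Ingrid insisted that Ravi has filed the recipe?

In A, the wh-phrase is extracted from inside a wh-island (introduced by "whether"), which blocks movement.
In B, the extraction path crosses only that-complement boundaries, which are transparent.
So B is grammatical.

B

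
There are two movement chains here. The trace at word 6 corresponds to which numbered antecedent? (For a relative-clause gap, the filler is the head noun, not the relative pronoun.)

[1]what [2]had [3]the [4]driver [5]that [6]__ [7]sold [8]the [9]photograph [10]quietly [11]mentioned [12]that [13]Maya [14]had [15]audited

4

The marked gap is inside the relative clause, the subject of "sold".
Its filler is the head noun "driver" (via "that"), at word 4.
(The other dependency links word 1 to a gap after word 15.)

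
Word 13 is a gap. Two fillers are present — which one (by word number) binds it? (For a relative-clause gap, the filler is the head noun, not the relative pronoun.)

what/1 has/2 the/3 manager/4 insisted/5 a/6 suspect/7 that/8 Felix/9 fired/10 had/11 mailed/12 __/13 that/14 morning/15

1

The marked gap is the direct object of "mailed".
Its filler is the fronted wh-phrase "what", at word 1.
(The other dependency links word 7 to a gap after word 10.)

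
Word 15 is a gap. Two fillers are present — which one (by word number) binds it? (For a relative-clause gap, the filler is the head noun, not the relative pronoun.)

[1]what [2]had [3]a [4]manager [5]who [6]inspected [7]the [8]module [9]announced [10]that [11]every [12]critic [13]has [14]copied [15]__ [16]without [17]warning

The marked gap is the direct object of "copied".
Its filler is the fronted wh-phrase "what", at word 1.
(The other dependency links word 4 to a gap after word 5.)

1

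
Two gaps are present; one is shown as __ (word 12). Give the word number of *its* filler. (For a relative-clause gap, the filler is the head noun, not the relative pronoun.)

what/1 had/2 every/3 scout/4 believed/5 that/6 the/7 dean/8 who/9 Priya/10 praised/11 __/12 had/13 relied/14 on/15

8

The marked gap is inside the relative clause, the direct object of "praised".
Its filler is the head noun "dean" (via "who"), at word 8.
(The other dependency links word 1 to a gap after word 15.)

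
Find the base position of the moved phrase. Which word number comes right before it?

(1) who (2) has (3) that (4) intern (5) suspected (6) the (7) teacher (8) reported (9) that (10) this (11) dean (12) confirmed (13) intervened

12

The displaced element is "who" (word 1).
It is linked across 3 clause boundaries (Ø → that → Ø).
It functions as the subject of "intervened", so the gap sits immediately after word 12 ("confirmed").
Base order: That intern has suspected the teacher reported that this dean confirmed that who intervened.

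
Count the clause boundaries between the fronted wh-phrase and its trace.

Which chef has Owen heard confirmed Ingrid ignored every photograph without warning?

1

"which chef" is extracted from the subject of "confirmed".
Boundaries crossed, outermost first: [Ø] — 1 in total.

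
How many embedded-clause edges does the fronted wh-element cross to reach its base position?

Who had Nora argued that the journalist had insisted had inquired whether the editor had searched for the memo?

2

"who" is extracted from the subject of "inquired".
Boundaries crossed, outermost first: [that], [Ø] — 2 in total.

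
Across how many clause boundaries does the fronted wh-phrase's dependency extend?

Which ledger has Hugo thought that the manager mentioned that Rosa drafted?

2

"which ledger" is extracted from the object of "drafted".
Boundaries crossed, outermost first: [that], [that] — 2 in total.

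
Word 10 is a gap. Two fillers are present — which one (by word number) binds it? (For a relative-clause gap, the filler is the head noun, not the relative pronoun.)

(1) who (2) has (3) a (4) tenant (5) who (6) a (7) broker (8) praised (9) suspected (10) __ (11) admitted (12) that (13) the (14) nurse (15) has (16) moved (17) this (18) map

The marked gap is the subject of "admitted".
Its filler is the fronted wh-phrase "who", at word 1.
(The other dependency links word 4 to a gap after word 8.)

1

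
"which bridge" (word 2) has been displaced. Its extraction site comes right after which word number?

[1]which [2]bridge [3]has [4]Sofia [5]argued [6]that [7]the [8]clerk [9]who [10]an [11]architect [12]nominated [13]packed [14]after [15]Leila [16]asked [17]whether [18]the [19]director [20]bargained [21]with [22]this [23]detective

13

The displaced element is "which bridge" (word 2).
It is linked across 1 clause boundary (that).
It functions as the direct object of "packed", so the gap sits immediately after word 13 ("packed").
Base order: Sofia has argued that the clerk who an architect nominated packed which bridge after Leila asked whether the director bargained with this detective.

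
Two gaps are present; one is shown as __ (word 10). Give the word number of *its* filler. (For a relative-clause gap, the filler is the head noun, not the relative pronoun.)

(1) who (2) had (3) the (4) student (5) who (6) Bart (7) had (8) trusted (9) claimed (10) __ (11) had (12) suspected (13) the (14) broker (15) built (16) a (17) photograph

1

The marked gap is the subject of "suspected".
Its filler is the fronted wh-phrase "who", at word 1.
(The other dependency links word 4 to a gap after word 8.)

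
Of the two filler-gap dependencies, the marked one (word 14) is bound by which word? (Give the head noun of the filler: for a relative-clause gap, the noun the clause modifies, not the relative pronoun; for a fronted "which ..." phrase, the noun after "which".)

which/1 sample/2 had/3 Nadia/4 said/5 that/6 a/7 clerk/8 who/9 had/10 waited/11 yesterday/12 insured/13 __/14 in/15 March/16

The marked gap is the direct object of "insured".
Its filler is the fronted wh-phrase "which sample", at word 2.
(The other dependency links word 8 to a gap after word 9.)

2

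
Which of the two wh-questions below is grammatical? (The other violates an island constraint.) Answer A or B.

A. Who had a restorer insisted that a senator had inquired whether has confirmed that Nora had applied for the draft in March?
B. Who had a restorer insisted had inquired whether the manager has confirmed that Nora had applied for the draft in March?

In A, the wh-phrase is extracted from inside a wh-island (introduced by "whether"), which blocks movement.
In B, the extraction path crosses only that-complement boundaries, which are transparent.
So B is grammatical.

B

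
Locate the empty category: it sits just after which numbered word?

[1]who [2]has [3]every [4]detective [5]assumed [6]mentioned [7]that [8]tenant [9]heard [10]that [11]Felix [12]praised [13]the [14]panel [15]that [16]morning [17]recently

5

The displaced element is "who" (word 1).
It is linked across 1 clause boundary (Ø).
It functions as the subject of "mentioned", so the gap sits immediately after word 5 ("assumed").
Base order: Every detective has assumed that who mentioned that tenant heard that Felix praised the panel that morning recently.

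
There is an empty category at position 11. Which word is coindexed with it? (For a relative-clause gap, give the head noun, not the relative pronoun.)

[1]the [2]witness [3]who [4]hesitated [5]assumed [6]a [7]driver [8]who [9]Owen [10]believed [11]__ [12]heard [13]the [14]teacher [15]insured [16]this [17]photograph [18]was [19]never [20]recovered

7

The gap at 11 is the subject of "heard", inside a relative clause.
The relative pronoun is "who" (word 8); it is bound by the head noun immediately before it.
Its filler is the head noun "driver", at word 7.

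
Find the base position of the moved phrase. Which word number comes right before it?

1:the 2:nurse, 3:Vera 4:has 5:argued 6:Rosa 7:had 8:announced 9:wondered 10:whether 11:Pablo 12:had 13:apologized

8

The displaced element is "the nurse" (word 2).
It is linked across 2 clause boundaries (Ø → Ø).
It functions as the subject of "wondered", so the gap sits immediately after word 8 ("announced").
Base order: Vera has argued Rosa had announced that the nurse wondered whether Pablo had apologized.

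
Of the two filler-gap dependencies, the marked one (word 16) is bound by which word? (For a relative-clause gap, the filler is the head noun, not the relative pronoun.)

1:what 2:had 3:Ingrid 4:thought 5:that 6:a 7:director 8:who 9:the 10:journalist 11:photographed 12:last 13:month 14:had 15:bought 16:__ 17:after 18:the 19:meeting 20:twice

The marked gap is the direct object of "bought".
Its filler is the fronted wh-phrase "what", at word 1.
(The other dependency links word 7 to a gap after word 11.)

1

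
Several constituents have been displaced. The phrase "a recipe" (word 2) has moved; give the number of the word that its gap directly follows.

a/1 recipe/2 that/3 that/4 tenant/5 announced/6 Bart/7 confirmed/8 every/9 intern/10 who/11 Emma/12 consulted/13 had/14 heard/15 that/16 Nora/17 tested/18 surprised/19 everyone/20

The displaced element is "a recipe" (word 2).
It is linked across 3 clause boundaries (Ø → Ø → that).
It functions as the direct object of "tested", so the gap sits immediately after word 18 ("tested").
Base order: That tenant announced Bart confirmed every intern who Emma consulted had heard that Nora tested a recipe.

18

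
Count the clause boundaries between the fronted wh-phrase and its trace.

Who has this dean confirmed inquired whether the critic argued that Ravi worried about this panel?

"who" is extracted from the subject of "inquired".
Boundaries crossed, outermost first: [Ø] — 1 in total.

1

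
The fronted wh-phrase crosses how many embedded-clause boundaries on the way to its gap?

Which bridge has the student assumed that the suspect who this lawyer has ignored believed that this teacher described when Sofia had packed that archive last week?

2

"which bridge" is extracted from the object of "described".
Boundaries crossed, outermost first: [that], [that] — 2 in total.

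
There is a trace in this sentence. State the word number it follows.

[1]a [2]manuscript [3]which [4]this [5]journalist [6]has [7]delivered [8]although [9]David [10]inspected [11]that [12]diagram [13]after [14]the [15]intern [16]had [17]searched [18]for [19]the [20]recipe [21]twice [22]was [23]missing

The displaced element is "a manuscript" (word 2).
It functions as the direct object of "delivered", so the gap sits immediately after word 7 ("delivered").
Base order: This journalist has delivered a manuscript although David inspected that diagram after the intern had searched for the recipe twice.

7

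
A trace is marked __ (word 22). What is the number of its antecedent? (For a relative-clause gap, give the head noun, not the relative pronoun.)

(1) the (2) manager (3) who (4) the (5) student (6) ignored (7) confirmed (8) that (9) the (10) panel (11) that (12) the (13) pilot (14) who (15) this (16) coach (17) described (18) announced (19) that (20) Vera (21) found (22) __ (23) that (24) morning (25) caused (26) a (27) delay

The gap at 22 is the object of "found", inside a relative clause.
The relative pronoun is "that" (word 11); it is bound by the head noun immediately before it.
Its filler is the head noun "panel", at word 10.

10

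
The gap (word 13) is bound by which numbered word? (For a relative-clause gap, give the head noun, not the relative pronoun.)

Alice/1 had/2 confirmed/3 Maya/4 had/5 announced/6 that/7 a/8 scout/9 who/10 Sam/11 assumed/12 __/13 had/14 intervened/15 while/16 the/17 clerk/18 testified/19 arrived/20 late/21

The gap at 13 is the subject of "intervened", inside a relative clause.
The relative pronoun is "who" (word 10); it is bound by the head noun immediately before it.
Its filler is the head noun "scout", at word 9.

9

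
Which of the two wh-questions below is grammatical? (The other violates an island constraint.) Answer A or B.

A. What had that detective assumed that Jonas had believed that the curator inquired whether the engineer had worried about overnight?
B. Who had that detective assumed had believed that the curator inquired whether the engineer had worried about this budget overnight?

B

In A, the wh-phrase is extracted from inside a wh-island (introduced by "whether"), which blocks movement.
In B, the extraction path crosses only that-complement boundaries, which are transparent.
So B is grammatical.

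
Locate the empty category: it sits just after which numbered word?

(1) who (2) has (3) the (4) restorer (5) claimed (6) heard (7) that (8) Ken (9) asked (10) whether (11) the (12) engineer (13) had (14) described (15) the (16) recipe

The displaced element is "who" (word 1).
It is linked across 1 clause boundary (Ø).
It functions as the subject of "heard", so the gap sits immediately after word 5 ("claimed").
Base order: The restorer has claimed that who heard that Ken asked whether the engineer had described the recipe.

5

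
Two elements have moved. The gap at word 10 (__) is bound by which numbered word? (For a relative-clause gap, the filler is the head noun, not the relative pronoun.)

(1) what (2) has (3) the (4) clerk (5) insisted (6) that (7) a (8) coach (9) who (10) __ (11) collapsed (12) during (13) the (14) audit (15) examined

The marked gap is inside the relative clause, the subject of "collapsed".
Its filler is the head noun "coach" (via "who"), at word 8.
(The other dependency links word 1 to a gap after word 15.)

8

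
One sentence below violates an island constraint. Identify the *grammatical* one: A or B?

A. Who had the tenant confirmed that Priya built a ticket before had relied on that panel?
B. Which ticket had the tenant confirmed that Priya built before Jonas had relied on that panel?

B

In A, the wh-phrase is extracted from inside an adjunct island (introduced by "before"), which blocks movement.
In B, the extraction path crosses only that-complement boundaries, which are transparent.
So B is grammatical.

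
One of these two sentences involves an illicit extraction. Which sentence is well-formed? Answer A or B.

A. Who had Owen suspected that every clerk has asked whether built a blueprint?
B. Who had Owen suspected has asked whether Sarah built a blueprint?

In A, the wh-phrase is extracted from inside a wh-island (introduced by "whether"), which blocks movement.
In B, the extraction path crosses only that-complement boundaries, which are transparent.
So B is grammatical.

B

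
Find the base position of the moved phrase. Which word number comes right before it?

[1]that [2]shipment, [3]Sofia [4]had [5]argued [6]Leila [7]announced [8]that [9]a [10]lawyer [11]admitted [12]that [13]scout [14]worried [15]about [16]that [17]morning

15

The displaced element is "that shipment" (word 2).
It is linked across 3 clause boundaries (Ø → that → Ø).
It functions as the object of the preposition "about" of "worried", so the gap sits immediately after word 15 ("about").
Base order: Sofia had argued Leila announced that a lawyer admitted that scout worried about that shipment that morning.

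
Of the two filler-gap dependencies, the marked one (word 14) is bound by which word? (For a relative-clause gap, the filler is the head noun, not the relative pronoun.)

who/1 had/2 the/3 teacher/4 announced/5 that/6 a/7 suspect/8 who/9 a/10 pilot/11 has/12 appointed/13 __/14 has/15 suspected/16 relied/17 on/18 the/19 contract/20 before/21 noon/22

The marked gap is inside the relative clause, the direct object of "appointed".
Its filler is the head noun "suspect" (via "who"), at word 8.
(The other dependency links word 1 to a gap after word 16.)

8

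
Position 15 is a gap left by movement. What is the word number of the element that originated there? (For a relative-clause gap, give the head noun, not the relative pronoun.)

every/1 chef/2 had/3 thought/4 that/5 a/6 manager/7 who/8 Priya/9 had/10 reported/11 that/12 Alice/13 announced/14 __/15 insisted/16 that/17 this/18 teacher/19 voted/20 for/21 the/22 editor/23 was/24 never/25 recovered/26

The gap at 15 is the subject of "insisted", inside a relative clause.
The relative pronoun is "who" (word 8); it is bound by the head noun immediately before it.
Its filler is the head noun "manager", at word 7.

7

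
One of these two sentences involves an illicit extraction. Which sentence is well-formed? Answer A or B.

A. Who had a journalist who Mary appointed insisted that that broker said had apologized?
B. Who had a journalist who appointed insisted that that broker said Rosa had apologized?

In B, the wh-phrase is extracted from inside a complex-NP island (relative clause) (introduced by "who"), which blocks movement.
In A, the extraction path crosses only that-complement boundaries, which are transparent.
So A is grammatical.

A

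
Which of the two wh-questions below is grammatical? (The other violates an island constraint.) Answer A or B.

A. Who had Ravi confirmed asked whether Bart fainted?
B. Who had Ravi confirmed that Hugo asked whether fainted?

In B, the wh-phrase is extracted from inside a wh-island (introduced by "whether"), which blocks movement.
In A, the extraction path crosses only that-complement boundaries, which are transparent.
So A is grammatical.

A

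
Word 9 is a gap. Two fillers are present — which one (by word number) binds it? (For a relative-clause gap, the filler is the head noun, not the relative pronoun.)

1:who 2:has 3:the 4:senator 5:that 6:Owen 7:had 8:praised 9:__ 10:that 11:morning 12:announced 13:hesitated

4

The marked gap is inside the relative clause, the direct object of "praised".
Its filler is the head noun "senator" (via "that"), at word 4.
(The other dependency links word 1 to a gap after word 12.)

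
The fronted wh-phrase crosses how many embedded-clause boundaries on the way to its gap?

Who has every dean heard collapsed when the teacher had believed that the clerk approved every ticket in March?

"who" is extracted from the subject of "collapsed".
Boundaries crossed, outermost first: [Ø] — 1 in total.

1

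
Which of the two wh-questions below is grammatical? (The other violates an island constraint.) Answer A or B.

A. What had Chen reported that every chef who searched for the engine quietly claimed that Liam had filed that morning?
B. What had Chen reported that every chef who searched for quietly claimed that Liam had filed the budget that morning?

In B, the wh-phrase is extracted from inside a complex-NP island (relative clause) (introduced by "who"), which blocks movement.
In A, the extraction path crosses only that-complement boundaries, which are transparent.
So A is grammatical.

A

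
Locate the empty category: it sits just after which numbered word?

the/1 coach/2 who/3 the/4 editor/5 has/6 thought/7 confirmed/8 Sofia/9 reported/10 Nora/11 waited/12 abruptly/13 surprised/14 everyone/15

7

The displaced element is "the coach" (word 2).
It is linked across 1 clause boundary (Ø).
It functions as the subject of "confirmed", so the gap sits immediately after word 7 ("thought").
Base order: The editor has thought that the coach confirmed Sofia reported Nora waited abruptly.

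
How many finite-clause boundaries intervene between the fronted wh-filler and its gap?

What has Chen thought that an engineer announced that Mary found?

2

"what" is extracted from the object of "found".
Boundaries crossed, outermost first: [that], [that] — 2 in total.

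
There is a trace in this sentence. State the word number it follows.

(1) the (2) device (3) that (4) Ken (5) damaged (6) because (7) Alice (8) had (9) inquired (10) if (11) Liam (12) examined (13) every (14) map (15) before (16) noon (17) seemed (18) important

5

The displaced element is "the device" (word 2).
It functions as the direct object of "damaged", so the gap sits immediately after word 5 ("damaged").
Base order: Ken damaged the device because Alice had inquired if Liam examined every map before noon.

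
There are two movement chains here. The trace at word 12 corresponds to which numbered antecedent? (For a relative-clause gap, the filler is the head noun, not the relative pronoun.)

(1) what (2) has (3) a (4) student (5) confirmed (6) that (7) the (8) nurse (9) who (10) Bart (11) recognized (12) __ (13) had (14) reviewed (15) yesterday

The marked gap is inside the relative clause, the direct object of "recognized".
Its filler is the head noun "nurse" (via "who"), at word 8.
(The other dependency links word 1 to a gap after word 14.)

8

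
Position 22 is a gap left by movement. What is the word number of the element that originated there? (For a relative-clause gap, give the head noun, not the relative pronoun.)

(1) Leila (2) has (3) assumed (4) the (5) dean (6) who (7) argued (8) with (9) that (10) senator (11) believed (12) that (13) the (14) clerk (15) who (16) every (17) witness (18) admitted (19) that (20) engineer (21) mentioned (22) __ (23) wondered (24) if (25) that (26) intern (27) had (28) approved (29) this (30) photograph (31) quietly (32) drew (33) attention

14

The gap at 22 is the subject of "wondered", inside a relative clause.
The relative pronoun is "who" (word 15); it is bound by the head noun immediately before it.
Its filler is the head noun "clerk", at word 14.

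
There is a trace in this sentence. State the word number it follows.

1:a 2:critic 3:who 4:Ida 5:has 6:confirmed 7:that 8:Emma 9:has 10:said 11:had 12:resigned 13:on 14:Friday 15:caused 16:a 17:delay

The displaced element is "a critic" (word 2).
It is linked across 2 clause boundaries (that → Ø).
It functions as the subject of "resigned", so the gap sits immediately after word 10 ("said").
Base order: Ida has confirmed that Emma has said a critic had resigned on Friday.

10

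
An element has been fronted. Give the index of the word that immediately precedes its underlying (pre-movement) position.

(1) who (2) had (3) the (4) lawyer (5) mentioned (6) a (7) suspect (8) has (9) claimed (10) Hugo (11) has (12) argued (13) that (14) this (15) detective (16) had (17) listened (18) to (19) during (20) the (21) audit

The displaced element is "who" (word 1).
It is linked across 3 clause boundaries (Ø → Ø → that).
It functions as the object of the preposition "to" of "listened", so the gap sits immediately after word 18 ("to").
Base order: The lawyer had mentioned a suspect has claimed Hugo has argued that this detective had listened to who during the audit.

18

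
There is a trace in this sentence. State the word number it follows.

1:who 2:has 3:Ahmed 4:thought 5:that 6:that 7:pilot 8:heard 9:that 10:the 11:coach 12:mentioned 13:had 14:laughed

12

The displaced element is "who" (word 1).
It is linked across 3 clause boundaries (that → that → Ø).
It functions as the subject of "laughed", so the gap sits immediately after word 12 ("mentioned").
Base order: Ahmed has thought that that pilot heard that the coach mentioned who had laughed.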